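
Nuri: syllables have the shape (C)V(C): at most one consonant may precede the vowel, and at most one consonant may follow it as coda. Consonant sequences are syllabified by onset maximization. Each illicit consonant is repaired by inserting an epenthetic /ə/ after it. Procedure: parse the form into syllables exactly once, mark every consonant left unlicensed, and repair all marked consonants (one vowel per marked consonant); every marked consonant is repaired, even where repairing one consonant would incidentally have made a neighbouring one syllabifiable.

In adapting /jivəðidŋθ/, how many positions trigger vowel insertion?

2

The unsyllabifiable consonants are /ŋ/, /θ/; each receives one epenthetic vowel.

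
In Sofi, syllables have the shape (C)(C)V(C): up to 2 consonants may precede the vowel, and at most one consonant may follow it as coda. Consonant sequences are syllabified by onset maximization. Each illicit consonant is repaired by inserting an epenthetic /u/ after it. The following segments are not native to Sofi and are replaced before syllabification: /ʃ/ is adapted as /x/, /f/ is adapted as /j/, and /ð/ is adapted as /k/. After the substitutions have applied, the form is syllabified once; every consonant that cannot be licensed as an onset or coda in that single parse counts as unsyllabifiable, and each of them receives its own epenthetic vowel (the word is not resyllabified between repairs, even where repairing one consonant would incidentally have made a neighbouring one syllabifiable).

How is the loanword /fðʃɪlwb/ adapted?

Substitution: /f/ → /j/, /ð/ → /k/, /ʃ/ → /x/, giving /jkxɪlwb/.
Syllabifying with onset maximization leaves /j/, /w/, /b/ stranded (at most one coda consonant is licensed; onsets may contain at most 2 consonants).
Epenthesis after each stranded consonant: /j/ → /ju/, /w/ → /wu/, /b/ → /bu/.

jukxɪlwubu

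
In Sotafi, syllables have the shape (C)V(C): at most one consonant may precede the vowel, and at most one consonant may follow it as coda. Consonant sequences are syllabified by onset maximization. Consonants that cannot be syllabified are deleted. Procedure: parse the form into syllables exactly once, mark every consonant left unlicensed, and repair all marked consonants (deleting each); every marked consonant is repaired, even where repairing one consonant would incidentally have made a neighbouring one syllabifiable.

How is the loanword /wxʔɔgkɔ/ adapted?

The consonants /w/, /x/ cannot be parsed into a legal (C)V(C) syllable (at most one coda consonant is licensed; onsets are limited to one consonant).
Deletion applies to /w/, /x/.

ʔɔgkɔ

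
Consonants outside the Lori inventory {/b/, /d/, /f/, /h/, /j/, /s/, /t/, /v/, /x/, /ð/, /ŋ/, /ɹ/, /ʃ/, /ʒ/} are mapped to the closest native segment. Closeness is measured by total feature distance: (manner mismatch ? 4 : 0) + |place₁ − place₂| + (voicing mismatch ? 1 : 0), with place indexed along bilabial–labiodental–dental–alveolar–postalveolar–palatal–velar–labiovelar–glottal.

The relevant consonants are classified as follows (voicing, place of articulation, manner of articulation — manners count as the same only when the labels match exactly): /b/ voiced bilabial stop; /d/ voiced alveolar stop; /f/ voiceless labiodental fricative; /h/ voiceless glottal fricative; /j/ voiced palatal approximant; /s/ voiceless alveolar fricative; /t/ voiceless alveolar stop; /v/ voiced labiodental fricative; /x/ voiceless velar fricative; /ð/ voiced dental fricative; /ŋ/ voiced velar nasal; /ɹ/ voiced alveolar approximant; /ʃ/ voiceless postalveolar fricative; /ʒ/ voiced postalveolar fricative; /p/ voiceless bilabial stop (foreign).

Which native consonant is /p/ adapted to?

/b/ is closest: same manner (stop), place distance 0 (bilabial→bilabial), voicing differs (+1); total 1. Next closest is /t/ at distance 3.

b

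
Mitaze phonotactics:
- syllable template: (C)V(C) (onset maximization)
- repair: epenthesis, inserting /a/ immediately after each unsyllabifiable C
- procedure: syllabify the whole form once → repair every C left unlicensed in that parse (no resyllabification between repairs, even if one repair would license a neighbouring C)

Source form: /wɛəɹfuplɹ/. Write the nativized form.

wɛəɹfuplaɹa

The consonants /l/, /ɹ/ cannot be parsed into a legal (C)V(C) syllable (at most one coda consonant is licensed; onsets are limited to one consonant).
Each unlicensed consonant becomes the onset of a new syllable: /l/ → /la/, /ɹ/ → /ɹa/.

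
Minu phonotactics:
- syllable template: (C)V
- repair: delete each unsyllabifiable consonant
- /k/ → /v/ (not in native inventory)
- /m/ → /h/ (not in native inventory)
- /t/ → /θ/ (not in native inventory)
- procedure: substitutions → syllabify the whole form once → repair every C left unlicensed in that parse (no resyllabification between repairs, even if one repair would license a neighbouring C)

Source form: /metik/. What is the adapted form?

Substitution: /m/ → /h/, /t/ → /θ/, /k/ → /v/, giving /heθiv/.
Syllabifying with onset maximization leaves /v/ stranded (no codas are permitted; onsets are limited to one consonant).
Deleting the stranded consonants removes /v/.

heθi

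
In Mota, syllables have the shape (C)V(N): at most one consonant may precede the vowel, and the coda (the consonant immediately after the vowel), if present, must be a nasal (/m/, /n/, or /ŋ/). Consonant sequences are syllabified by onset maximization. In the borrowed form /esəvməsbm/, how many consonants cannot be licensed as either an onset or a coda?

4

The consonants /v/, /s/, /b/, /m/ cannot be parsed into a legal (C)V(N) syllable (only a nasal (/m/, /n/, or /ŋ/) is licensed in coda position; onsets are limited to one consonant).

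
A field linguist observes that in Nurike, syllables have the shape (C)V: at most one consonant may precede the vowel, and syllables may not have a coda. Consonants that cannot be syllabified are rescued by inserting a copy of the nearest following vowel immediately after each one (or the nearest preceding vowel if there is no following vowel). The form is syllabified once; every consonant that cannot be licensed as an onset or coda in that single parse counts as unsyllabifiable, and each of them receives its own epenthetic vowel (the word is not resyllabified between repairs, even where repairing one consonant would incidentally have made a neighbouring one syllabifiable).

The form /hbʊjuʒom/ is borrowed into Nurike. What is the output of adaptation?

hʊbʊjuʒomo

Under (C)V, the unsyllabifiable consonants are /h/, /m/ (no codas are permitted; onsets are limited to one consonant).
Epenthesis after each stranded consonant: /h/ → /hʊ/, /m/ → /mo/.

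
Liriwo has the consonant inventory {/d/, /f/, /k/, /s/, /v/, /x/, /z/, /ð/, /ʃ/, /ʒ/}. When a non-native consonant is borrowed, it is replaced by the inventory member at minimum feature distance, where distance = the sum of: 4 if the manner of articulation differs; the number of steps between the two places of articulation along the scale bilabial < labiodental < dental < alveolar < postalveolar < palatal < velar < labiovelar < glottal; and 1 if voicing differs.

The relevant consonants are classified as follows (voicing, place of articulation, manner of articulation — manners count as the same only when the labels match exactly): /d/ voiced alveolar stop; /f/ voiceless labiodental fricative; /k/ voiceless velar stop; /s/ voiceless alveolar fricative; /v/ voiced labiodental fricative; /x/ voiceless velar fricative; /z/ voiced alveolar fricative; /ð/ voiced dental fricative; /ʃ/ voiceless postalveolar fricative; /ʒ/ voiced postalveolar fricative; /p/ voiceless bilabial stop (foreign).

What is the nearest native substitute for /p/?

d

/d/ is closest: same manner (stop), place distance 3 (bilabial→alveolar), voicing differs (+1); total 4. Next closest is /f/ at distance 5.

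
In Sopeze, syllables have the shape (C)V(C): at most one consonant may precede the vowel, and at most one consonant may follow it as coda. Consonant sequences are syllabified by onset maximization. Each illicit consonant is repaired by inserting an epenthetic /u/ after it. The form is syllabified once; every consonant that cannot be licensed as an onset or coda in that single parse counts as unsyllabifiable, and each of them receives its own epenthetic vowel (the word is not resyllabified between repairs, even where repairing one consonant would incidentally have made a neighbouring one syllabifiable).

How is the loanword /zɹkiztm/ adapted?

The consonants /z/, /ɹ/, /t/, /m/ cannot be parsed into a legal (C)V(C) syllable (at most one coda consonant is licensed; onsets are limited to one consonant).
Each unlicensed consonant becomes the onset of a new syllable: /z/ → /zu/, /ɹ/ → /ɹu/, /t/ → /tu/, /m/ → /mu/.

zuɹukiztumu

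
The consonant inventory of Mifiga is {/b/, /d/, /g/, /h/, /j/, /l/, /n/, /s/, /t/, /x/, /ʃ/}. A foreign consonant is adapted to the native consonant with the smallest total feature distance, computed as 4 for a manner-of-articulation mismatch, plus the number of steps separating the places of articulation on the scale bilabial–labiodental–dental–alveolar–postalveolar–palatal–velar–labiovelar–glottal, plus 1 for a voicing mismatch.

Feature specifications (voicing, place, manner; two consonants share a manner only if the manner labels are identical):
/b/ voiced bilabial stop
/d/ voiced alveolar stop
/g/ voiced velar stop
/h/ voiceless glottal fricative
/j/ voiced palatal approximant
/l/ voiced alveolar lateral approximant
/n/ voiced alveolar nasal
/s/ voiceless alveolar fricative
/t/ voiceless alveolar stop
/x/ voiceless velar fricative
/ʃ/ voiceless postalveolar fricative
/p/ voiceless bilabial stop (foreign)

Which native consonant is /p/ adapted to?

/b/ is closest: same manner (stop), place distance 0 (bilabial→bilabial), voicing differs (+1); total 1. Next closest is /t/ at distance 3.

b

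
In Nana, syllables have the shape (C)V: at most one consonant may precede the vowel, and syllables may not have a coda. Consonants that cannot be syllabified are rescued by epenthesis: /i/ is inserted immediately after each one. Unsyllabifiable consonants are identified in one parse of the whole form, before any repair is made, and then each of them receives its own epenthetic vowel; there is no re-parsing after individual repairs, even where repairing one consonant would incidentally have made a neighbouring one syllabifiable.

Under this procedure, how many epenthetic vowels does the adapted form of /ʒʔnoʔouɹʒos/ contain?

The unsyllabifiable consonants are /ʒ/, /ʔ/, /ɹ/, /s/; each receives one epenthetic vowel.

4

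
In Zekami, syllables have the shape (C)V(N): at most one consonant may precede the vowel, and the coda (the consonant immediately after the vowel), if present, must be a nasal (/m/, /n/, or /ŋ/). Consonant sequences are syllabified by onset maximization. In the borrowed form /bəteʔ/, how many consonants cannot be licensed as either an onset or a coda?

Under (C)V(N), the unsyllabifiable consonants are /ʔ/ (only a nasal (/m/, /n/, or /ŋ/) is licensed in coda position; onsets are limited to one consonant).

1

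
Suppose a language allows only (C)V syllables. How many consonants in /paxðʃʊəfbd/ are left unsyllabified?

5

Syllabifying with onset maximization leaves /x/, /ð/, /f/, /b/, /d/ stranded (no codas are permitted; onsets are limited to one consonant).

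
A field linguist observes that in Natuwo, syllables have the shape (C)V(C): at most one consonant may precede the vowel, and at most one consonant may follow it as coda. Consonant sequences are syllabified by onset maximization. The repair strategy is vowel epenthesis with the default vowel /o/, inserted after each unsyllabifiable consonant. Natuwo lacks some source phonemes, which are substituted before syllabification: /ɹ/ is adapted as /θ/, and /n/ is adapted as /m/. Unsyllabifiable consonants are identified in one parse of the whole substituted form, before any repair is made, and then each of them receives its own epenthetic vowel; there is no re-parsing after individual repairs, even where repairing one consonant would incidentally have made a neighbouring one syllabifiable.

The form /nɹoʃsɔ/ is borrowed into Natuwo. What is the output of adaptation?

moθoʃsɔ

Substitution: /n/ → /m/, /ɹ/ → /θ/, giving /mθoʃsɔ/.
The consonants /m/ cannot be parsed into a legal (C)V(C) syllable (at most one coda consonant is licensed; onsets are limited to one consonant).
Inserting the epenthetic vowel yields /m/ → /mo/.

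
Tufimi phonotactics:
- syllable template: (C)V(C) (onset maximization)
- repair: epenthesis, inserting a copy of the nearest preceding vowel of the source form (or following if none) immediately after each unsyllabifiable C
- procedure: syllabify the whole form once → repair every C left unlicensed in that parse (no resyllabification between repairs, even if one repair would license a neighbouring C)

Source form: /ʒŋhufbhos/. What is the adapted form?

ʒuŋuhufbuhos

Under (C)V(C), the unsyllabifiable consonants are /ʒ/, /ŋ/, /b/ (at most one coda consonant is licensed; onsets are limited to one consonant).
Epenthesis after each stranded consonant: /ʒ/ → /ʒu/, /ŋ/ → /ŋu/, /b/ → /bu/.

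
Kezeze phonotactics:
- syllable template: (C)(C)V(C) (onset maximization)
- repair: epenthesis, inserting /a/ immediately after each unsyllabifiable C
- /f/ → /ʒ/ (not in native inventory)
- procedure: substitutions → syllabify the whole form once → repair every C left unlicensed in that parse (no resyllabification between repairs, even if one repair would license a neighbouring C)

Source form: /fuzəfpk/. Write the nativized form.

ʒuzəʒpaka

Substitution: /f/ → /ʒ/, giving /ʒuzəʒpk/.
Syllabifying with onset maximization leaves /p/, /k/ stranded (at most one coda consonant is licensed; onsets may contain at most 2 consonants).
Inserting the epenthetic vowel yields /p/ → /pa/, /k/ → /ka/.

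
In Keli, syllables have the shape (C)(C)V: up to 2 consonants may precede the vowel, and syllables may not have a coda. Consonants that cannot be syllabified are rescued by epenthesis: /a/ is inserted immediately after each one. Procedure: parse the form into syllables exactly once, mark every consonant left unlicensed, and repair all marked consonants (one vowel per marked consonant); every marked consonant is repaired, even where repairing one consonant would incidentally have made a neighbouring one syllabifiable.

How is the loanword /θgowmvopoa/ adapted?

θgowamvopoa

Syllabifying with onset maximization leaves /w/ stranded (no codas are permitted; onsets may contain at most 2 consonants).
Epenthesis after each stranded consonant: /w/ → /wa/.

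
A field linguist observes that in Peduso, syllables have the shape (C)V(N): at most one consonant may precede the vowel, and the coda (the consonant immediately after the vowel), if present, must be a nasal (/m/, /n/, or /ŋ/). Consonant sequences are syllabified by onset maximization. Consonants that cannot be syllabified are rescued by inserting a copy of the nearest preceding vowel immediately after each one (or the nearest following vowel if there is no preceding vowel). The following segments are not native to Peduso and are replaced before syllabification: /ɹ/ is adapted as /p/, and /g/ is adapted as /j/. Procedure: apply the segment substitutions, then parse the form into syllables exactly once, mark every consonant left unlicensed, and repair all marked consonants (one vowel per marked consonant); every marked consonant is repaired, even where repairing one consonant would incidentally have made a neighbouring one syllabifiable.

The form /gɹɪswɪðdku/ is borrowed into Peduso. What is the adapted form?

jɪpɪsɪwɪðɪdɪku

Substitution: /g/ → /j/, /ɹ/ → /p/, giving /jpɪswɪðdku/.
The consonants /j/, /s/, /ð/, /d/ cannot be parsed into a legal (C)V(N) syllable (only a nasal (/m/, /n/, or /ŋ/) is licensed in coda position; onsets are limited to one consonant).
Each unlicensed consonant becomes the onset of a new syllable: /j/ → /jɪ/, /s/ → /sɪ/, /ð/ → /ðɪ/, /d/ → /dɪ/.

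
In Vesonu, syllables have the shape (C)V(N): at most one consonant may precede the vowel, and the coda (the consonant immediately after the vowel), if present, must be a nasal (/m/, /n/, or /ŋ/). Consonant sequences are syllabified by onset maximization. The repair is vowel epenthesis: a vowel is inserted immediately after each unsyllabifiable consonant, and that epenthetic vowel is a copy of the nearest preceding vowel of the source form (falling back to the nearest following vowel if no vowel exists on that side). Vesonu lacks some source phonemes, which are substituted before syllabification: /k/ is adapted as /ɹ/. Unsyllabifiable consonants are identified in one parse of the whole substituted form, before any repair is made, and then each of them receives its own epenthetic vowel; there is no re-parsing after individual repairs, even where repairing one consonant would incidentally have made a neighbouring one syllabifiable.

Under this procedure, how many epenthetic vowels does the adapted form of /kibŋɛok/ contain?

2

After substitution the input is /ɹibŋɛoɹ/.
The unsyllabifiable consonants are /b/, /ɹ/; each receives one epenthetic vowel.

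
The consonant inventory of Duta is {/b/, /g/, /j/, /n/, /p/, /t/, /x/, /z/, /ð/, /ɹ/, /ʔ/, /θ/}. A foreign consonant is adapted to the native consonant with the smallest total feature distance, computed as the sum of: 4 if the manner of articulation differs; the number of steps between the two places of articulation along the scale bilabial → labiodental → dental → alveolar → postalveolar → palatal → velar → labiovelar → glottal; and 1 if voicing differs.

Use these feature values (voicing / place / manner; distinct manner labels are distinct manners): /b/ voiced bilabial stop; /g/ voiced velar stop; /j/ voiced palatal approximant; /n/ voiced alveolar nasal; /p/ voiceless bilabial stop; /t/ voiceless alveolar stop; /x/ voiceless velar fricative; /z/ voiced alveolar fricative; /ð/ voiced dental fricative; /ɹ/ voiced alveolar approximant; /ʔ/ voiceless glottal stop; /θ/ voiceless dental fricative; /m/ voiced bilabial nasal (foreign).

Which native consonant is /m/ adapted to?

n

/n/ is closest: same manner (nasal), place distance 3 (bilabial→alveolar), same voicing; total 3. Next closest is /b/ at distance 4.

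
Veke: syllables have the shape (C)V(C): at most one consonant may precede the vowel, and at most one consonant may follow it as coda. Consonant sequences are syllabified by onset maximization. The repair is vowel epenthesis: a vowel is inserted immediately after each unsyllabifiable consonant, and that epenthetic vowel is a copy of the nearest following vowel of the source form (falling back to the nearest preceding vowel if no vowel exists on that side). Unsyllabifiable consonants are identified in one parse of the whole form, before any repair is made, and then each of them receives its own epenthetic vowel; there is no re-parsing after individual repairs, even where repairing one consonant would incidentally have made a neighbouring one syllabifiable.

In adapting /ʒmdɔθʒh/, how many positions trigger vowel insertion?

4

The unsyllabifiable consonants are /ʒ/, /m/, /ʒ/, /h/; each receives one epenthetic vowel.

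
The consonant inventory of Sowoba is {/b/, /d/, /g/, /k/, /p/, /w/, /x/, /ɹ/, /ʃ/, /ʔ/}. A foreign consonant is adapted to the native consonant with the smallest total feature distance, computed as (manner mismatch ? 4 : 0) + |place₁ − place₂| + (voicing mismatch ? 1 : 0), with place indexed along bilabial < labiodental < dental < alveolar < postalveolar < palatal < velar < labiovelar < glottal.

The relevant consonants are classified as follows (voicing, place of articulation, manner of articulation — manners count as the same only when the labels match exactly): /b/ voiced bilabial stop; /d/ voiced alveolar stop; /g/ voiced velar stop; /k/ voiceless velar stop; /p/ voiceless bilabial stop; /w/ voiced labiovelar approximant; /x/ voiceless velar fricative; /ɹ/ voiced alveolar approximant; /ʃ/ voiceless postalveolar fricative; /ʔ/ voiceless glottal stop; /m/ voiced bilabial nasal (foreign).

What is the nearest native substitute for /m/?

b

/b/ is closest: manner differs (nasal→stop, +4), place distance 0 (bilabial→bilabial), same voicing; total 4. Next closest is /p/ at distance 5.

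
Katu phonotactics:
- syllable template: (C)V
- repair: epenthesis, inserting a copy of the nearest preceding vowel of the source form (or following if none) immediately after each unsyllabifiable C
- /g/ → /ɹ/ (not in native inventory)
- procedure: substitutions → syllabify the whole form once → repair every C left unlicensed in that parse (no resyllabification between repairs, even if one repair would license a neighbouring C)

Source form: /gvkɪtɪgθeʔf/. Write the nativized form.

ɹɪvɪkɪtɪɹɪθeʔefe

Substitution: /g/ → /ɹ/, giving /ɹvkɪtɪɹθeʔf/.
The consonants /ɹ/, /v/, /ɹ/, /ʔ/, /f/ cannot be parsed into a legal (C)V syllable (no codas are permitted; onsets are limited to one consonant).
Epenthesis after each stranded consonant: /ɹ/ → /ɹɪ/, /v/ → /vɪ/, /ɹ/ → /ɹɪ/, /ʔ/ → /ʔe/, /f/ → /fe/.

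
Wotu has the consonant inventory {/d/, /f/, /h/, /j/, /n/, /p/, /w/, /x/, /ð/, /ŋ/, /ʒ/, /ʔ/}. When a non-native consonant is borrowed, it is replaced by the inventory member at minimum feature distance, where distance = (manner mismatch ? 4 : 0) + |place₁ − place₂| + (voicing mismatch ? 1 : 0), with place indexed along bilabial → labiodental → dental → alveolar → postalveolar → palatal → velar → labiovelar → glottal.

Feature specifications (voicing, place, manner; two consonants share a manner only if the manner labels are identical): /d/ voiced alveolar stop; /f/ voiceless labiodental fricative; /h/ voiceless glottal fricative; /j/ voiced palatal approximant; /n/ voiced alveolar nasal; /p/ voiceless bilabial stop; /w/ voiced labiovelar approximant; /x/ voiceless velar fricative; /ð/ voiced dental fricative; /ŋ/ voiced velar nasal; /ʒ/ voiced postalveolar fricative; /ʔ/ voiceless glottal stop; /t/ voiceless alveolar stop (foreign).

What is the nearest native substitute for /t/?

d

/d/ is closest: same manner (stop), place distance 0 (alveolar→alveolar), voicing differs (+1); total 1. Next closest is /p/ at distance 3.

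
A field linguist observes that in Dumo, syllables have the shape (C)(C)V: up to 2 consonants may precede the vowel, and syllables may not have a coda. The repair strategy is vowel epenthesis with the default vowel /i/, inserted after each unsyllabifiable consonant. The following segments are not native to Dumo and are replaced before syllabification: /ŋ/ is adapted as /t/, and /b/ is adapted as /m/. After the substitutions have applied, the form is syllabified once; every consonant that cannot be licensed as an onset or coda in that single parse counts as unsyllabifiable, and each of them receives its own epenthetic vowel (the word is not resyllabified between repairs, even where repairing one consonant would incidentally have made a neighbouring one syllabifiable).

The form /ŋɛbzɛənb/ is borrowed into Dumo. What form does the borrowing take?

tɛmzɛənimi

Substitution: /ŋ/ → /t/, /b/ → /m/, giving /tɛmzɛənm/.
Under (C)(C)V, the unsyllabifiable consonants are /n/, /m/ (no codas are permitted; onsets may contain at most 2 consonants).
Each unlicensed consonant becomes the onset of a new syllable: /n/ → /ni/, /m/ → /mi/.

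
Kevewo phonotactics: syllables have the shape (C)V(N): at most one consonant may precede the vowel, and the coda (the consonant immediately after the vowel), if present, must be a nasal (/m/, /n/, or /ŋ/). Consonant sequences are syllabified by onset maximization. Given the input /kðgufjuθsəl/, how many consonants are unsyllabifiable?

5

Syllabifying with onset maximization leaves /k/, /ð/, /f/, /θ/, /l/ stranded (only a nasal (/m/, /n/, or /ŋ/) is licensed in coda position; onsets are limited to one consonant).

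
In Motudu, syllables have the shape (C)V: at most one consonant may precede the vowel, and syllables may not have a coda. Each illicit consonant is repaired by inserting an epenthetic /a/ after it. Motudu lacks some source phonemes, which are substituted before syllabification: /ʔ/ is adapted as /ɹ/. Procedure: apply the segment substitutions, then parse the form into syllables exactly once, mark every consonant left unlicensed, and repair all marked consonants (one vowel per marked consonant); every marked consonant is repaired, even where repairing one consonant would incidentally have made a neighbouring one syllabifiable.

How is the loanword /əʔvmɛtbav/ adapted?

əɹavamɛtabava

Substitution: /ʔ/ → /ɹ/, giving /əɹvmɛtbav/.
Under (C)V, the unsyllabifiable consonants are /ɹ/, /v/, /t/, /v/ (no codas are permitted; onsets are limited to one consonant).
Each unlicensed consonant becomes the onset of a new syllable: /ɹ/ → /ɹa/, /v/ → /va/, /t/ → /ta/, /v/ → /va/.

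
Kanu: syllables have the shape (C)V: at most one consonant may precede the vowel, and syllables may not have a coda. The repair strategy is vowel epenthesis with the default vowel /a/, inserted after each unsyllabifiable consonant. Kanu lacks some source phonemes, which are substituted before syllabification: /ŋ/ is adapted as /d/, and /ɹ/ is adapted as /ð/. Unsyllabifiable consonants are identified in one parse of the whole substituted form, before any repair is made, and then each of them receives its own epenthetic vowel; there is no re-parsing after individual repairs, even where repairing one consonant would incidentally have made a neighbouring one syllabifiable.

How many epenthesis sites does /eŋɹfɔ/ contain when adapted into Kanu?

2

After substitution the input is /edðfɔ/.
The unsyllabifiable consonants are /d/, /ð/; each receives one epenthetic vowel.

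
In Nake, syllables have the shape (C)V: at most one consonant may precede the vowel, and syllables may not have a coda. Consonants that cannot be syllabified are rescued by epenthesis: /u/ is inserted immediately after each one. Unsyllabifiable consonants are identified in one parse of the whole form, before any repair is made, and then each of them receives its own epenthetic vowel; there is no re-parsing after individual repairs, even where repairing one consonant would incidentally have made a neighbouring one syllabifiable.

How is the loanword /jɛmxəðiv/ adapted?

Under (C)V, the unsyllabifiable consonants are /m/, /v/ (no codas are permitted; onsets are limited to one consonant).
Each unlicensed consonant becomes the onset of a new syllable: /m/ → /mu/, /v/ → /vu/.

jɛmuxəðivu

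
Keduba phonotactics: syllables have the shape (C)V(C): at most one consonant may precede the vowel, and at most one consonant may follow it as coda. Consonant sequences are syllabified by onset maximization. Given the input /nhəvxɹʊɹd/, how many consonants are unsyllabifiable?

Syllabifying with onset maximization leaves /n/, /x/, /d/ stranded (at most one coda consonant is licensed; onsets are limited to one consonant).

3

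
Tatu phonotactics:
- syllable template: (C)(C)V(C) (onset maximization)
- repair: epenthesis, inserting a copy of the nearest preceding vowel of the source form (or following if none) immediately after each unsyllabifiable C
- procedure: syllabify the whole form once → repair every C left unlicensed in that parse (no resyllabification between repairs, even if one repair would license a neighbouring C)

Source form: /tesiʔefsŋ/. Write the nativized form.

tesiʔefseŋe

The consonants /s/, /ŋ/ cannot be parsed into a legal (C)(C)V(C) syllable (at most one coda consonant is licensed; onsets may contain at most 2 consonants).
Each unlicensed consonant becomes the onset of a new syllable: /s/ → /se/, /ŋ/ → /ŋe/.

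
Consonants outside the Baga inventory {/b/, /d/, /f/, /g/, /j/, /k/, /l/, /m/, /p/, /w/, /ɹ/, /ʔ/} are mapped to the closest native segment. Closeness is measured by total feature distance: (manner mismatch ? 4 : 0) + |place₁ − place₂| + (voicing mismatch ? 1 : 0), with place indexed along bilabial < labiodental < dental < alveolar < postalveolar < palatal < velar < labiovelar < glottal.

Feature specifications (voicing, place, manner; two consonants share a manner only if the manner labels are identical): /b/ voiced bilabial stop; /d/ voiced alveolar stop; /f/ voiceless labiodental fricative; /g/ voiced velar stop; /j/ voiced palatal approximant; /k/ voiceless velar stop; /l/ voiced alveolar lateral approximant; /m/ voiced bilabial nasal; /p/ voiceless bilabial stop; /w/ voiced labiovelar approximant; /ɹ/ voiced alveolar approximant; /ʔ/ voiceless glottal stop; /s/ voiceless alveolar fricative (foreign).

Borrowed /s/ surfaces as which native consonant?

/f/ is closest: same manner (fricative), place distance 2 (alveolar→labiodental), same voicing; total 2. Next closest is /d/ at distance 5.

f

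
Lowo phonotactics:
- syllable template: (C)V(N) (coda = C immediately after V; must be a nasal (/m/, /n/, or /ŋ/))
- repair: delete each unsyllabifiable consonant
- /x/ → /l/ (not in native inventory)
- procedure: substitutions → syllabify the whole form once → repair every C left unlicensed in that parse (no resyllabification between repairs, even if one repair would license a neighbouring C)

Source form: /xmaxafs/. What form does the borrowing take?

Substitution: /x/ → /l/, giving /lmalafs/.
Under (C)V(N), the unsyllabifiable consonants are /l/, /f/, /s/ (only a nasal (/m/, /n/, or /ŋ/) is licensed in coda position; onsets are limited to one consonant).
Each unlicensed consonant is deleted: /l/, /f/, /s/.

mala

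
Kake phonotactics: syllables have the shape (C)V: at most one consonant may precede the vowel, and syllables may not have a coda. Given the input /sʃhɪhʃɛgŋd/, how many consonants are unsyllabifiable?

6

The consonants /s/, /ʃ/, /h/, /g/, /ŋ/, /d/ cannot be parsed into a legal (C)V syllable (no codas are permitted; onsets are limited to one consonant).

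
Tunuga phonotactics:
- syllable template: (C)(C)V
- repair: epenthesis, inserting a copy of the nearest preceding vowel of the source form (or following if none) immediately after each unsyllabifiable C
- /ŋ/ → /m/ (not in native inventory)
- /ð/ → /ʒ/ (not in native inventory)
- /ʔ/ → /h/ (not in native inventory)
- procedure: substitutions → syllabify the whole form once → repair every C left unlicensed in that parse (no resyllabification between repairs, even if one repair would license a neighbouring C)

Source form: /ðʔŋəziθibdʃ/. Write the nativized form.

ʒəhməziθibidiʃi

Substitution: /ð/ → /ʒ/, /ʔ/ → /h/, /ŋ/ → /m/, giving /ʒhməziθibdʃ/.
Syllabifying with onset maximization leaves /ʒ/, /b/, /d/, /ʃ/ stranded (no codas are permitted; onsets may contain at most 2 consonants).
Each unlicensed consonant becomes the onset of a new syllable: /ʒ/ → /ʒə/, /b/ → /bi/, /d/ → /di/, /ʃ/ → /ʃi/.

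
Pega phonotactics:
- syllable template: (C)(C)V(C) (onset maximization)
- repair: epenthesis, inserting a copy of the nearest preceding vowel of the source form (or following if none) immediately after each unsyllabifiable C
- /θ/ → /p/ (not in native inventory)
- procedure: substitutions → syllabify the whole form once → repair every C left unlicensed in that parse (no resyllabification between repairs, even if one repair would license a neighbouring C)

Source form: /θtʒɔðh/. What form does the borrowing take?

Substitution: /θ/ → /p/, giving /ptʒɔðh/.
Under (C)(C)V(C), the unsyllabifiable consonants are /p/, /h/ (at most one coda consonant is licensed; onsets may contain at most 2 consonants).
Each unlicensed consonant becomes the onset of a new syllable: /p/ → /pɔ/, /h/ → /hɔ/.

pɔtʒɔðhɔ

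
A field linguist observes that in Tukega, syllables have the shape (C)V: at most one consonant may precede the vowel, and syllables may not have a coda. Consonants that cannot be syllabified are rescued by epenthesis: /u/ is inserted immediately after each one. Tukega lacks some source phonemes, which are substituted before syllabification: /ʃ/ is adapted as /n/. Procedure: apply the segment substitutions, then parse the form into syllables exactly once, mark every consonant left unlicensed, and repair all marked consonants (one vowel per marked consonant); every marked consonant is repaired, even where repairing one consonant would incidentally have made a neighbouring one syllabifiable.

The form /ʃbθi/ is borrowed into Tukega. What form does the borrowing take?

Substitution: /ʃ/ → /n/, giving /nbθi/.
The consonants /n/, /b/ cannot be parsed into a legal (C)V syllable (no codas are permitted; onsets are limited to one consonant).
Inserting the epenthetic vowel yields /n/ → /nu/, /b/ → /bu/.

nubuθi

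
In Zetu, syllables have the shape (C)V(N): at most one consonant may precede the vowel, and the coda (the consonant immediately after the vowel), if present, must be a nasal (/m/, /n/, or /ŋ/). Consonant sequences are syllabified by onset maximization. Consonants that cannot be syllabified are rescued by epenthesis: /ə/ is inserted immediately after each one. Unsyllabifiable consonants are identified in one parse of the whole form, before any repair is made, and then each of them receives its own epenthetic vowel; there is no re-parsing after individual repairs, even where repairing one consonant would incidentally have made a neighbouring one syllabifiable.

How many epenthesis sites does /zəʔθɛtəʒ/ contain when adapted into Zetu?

2

The unsyllabifiable consonants are /ʔ/, /ʒ/; each receives one epenthetic vowel.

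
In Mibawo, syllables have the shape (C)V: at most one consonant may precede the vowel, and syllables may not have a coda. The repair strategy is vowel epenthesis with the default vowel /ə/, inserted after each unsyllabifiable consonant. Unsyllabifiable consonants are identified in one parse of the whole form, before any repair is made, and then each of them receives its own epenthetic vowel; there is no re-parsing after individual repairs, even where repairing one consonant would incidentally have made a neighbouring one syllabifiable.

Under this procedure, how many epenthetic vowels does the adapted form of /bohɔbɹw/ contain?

The unsyllabifiable consonants are /b/, /ɹ/, /w/; each receives one epenthetic vowel.

3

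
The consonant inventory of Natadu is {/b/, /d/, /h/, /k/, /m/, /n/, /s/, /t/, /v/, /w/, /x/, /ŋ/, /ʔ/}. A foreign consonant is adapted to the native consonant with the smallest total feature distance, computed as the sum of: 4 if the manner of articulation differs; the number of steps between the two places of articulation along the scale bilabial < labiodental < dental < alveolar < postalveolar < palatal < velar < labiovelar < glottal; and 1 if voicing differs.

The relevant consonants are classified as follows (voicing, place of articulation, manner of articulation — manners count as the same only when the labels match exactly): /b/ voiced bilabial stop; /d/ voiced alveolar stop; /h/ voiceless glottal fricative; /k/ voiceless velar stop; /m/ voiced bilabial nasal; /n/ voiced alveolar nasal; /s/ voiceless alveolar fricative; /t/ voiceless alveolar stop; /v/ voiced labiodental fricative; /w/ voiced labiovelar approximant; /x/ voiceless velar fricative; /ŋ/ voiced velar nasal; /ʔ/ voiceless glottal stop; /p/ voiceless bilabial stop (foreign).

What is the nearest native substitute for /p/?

/b/ is closest: same manner (stop), place distance 0 (bilabial→bilabial), voicing differs (+1); total 1. Next closest is /t/ at distance 3.

b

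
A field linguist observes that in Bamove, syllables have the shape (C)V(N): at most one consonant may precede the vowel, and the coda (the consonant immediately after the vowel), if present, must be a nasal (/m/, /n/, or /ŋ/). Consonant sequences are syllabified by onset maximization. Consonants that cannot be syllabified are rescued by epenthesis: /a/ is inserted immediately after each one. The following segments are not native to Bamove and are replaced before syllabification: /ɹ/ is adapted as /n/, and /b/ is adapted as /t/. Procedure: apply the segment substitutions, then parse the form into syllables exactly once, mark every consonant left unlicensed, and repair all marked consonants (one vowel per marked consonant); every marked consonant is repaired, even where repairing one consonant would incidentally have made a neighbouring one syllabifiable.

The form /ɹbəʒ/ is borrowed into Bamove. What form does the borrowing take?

Substitution: /ɹ/ → /n/, /b/ → /t/, giving /ntəʒ/.
Under (C)V(N), the unsyllabifiable consonants are /n/, /ʒ/ (only a nasal (/m/, /n/, or /ŋ/) is licensed in coda position; onsets are limited to one consonant).
Each unlicensed consonant becomes the onset of a new syllable: /n/ → /na/, /ʒ/ → /ʒa/.

natəʒa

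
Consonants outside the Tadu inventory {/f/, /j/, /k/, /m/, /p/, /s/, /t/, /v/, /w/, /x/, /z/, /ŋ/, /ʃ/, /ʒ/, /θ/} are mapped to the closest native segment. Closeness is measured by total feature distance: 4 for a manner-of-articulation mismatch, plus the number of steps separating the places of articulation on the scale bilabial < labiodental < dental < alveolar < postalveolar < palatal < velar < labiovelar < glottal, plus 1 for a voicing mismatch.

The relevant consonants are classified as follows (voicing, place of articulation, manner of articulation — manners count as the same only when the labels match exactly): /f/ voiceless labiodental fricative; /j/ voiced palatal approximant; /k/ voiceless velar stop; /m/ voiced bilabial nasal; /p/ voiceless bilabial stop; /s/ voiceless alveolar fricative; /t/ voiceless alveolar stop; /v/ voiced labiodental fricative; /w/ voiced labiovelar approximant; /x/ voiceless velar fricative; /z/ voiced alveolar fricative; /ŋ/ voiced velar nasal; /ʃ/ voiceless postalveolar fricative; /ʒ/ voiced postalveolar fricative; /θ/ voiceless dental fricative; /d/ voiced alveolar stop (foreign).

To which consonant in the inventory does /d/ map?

t

/t/ is closest: same manner (stop), place distance 0 (alveolar→alveolar), voicing differs (+1); total 1. Next closest is /k/ at distance 4.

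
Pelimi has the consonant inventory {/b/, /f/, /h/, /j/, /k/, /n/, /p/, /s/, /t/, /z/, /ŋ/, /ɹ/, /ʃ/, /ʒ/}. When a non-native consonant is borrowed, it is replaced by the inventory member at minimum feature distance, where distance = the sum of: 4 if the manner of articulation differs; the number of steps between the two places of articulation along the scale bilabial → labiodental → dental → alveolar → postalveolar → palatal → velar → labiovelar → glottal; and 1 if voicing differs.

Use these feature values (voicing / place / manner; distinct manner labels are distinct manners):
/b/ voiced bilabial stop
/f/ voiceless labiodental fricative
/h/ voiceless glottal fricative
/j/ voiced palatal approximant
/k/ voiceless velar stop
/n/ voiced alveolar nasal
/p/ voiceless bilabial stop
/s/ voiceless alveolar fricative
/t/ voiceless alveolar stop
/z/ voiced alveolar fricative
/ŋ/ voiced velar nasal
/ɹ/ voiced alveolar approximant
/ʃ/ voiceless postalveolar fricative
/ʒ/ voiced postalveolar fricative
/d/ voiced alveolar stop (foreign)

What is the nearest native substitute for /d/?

t

/t/ is closest: same manner (stop), place distance 0 (alveolar→alveolar), voicing differs (+1); total 1. Next closest is /b/ at distance 3.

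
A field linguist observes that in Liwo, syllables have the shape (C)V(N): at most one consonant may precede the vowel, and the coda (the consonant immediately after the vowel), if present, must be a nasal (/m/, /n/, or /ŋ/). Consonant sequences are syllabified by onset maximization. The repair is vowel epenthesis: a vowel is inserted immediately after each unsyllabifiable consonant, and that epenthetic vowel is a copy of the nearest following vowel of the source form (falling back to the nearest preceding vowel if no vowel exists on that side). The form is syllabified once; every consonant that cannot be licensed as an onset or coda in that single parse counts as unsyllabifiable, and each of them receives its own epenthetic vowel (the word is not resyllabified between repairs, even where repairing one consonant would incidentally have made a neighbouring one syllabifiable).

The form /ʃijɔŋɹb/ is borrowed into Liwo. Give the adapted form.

ʃijɔŋɹɔbɔ

The consonants /ɹ/, /b/ cannot be parsed into a legal (C)V(N) syllable (only a nasal (/m/, /n/, or /ŋ/) is licensed in coda position; onsets are limited to one consonant).
Each unlicensed consonant becomes the onset of a new syllable: /ɹ/ → /ɹɔ/, /b/ → /bɔ/.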